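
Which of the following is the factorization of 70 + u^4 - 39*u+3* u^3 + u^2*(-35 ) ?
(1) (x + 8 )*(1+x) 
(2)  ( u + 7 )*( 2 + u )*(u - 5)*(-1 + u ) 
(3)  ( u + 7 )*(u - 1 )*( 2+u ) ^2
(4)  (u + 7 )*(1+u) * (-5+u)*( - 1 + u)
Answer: 2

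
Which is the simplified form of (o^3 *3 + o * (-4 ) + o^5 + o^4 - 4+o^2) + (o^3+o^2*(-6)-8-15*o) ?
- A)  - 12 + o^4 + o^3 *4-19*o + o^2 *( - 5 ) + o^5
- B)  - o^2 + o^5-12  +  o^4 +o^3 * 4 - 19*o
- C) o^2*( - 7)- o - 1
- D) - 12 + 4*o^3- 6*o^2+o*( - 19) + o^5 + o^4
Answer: A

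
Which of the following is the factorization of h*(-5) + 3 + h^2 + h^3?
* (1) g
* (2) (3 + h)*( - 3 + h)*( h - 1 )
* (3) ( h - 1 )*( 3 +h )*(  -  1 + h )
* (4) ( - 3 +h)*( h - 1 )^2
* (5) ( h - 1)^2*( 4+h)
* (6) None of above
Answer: 3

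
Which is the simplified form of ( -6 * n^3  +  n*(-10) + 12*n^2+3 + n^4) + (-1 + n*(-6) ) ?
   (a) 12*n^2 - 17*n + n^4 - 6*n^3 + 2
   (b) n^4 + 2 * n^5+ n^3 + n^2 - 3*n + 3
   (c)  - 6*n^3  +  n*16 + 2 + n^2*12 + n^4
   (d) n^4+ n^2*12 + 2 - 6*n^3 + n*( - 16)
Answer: d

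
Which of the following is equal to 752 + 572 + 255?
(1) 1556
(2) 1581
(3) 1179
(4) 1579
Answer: 4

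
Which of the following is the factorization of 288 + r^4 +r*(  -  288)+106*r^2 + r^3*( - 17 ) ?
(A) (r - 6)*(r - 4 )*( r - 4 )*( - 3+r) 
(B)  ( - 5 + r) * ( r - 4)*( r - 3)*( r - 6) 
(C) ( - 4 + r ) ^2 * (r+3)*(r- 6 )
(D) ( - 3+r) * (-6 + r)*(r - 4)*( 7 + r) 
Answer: A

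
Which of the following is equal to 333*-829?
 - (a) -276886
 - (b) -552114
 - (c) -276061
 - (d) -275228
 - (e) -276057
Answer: e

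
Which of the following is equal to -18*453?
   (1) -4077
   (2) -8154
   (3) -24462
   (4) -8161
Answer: 2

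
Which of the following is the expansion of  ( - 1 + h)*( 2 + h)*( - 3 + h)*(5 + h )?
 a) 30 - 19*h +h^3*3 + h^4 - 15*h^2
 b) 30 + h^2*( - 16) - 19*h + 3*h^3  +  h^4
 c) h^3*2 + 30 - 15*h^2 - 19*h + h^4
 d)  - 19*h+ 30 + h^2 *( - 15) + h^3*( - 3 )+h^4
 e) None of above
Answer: a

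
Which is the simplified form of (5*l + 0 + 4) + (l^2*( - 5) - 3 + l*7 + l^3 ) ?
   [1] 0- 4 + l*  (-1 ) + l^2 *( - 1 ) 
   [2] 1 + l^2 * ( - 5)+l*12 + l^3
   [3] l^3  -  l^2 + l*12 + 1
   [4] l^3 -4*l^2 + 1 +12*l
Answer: 2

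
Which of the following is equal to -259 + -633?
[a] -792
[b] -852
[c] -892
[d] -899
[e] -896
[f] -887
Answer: c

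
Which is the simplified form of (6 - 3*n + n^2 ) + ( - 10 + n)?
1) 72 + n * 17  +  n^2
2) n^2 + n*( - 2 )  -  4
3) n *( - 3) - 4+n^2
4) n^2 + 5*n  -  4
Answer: 2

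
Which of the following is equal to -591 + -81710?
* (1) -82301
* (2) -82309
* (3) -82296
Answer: 1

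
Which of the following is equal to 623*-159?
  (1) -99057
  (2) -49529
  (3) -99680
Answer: 1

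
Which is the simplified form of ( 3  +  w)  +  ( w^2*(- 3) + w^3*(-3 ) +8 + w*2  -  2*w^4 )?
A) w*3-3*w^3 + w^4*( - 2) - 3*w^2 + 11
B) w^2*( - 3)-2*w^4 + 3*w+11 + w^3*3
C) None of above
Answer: A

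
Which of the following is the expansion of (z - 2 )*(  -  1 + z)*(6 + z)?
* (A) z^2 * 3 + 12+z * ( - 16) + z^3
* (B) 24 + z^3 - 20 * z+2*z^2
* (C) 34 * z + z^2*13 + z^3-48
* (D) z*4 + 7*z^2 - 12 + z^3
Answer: A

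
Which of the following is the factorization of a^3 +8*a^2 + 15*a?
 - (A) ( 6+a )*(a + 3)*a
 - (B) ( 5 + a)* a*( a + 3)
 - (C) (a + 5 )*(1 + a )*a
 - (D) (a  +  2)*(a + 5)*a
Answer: B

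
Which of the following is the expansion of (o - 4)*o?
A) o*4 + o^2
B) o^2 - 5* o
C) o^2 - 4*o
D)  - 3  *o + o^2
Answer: C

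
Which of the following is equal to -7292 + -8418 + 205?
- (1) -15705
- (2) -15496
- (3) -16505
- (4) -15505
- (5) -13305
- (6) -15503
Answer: 4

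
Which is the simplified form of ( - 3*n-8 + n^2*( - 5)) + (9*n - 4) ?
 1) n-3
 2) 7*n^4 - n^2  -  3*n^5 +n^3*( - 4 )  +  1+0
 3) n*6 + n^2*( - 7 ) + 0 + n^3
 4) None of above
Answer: 4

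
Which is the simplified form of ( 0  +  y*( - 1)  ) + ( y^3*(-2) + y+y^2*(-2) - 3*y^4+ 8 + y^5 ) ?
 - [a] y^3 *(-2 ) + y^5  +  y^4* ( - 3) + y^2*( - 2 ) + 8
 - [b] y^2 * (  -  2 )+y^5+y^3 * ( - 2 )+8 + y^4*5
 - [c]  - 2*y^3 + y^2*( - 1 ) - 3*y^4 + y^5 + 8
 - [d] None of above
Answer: a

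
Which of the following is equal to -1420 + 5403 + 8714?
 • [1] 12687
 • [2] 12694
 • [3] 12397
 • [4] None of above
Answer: 4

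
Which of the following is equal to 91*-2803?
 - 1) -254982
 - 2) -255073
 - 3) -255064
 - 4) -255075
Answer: 2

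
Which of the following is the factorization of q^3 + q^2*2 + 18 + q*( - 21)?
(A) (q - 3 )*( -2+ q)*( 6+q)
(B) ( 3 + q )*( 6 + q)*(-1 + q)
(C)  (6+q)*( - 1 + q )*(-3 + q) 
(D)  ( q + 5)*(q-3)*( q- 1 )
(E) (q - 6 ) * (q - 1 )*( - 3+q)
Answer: C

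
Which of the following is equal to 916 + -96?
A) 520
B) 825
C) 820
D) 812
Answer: C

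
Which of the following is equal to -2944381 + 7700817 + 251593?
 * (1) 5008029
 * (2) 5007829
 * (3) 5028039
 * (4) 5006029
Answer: 1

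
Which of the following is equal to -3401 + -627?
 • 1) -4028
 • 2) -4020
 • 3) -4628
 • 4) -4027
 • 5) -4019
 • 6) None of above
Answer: 1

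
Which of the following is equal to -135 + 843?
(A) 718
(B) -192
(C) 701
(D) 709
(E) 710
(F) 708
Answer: F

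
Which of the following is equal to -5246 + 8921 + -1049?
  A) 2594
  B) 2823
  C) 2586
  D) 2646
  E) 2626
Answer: E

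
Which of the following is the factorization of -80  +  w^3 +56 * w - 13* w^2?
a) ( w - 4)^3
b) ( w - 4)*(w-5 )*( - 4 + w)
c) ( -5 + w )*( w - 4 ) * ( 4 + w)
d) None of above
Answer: b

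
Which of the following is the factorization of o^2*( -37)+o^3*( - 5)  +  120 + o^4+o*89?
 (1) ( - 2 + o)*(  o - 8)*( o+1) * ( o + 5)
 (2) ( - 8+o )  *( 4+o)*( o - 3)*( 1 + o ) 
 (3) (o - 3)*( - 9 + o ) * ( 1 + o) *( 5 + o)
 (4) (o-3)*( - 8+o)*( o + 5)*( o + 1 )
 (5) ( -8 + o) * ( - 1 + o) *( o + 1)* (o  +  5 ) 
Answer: 4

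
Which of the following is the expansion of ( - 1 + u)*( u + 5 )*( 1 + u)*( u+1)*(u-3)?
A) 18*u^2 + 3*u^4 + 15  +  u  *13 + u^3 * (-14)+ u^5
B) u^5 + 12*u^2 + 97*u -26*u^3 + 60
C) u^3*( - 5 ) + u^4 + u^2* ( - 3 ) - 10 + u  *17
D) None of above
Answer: D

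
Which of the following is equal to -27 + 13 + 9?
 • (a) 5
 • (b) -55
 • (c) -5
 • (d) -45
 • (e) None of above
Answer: c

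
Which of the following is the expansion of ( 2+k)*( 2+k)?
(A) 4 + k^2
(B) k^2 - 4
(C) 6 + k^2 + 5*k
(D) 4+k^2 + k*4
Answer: D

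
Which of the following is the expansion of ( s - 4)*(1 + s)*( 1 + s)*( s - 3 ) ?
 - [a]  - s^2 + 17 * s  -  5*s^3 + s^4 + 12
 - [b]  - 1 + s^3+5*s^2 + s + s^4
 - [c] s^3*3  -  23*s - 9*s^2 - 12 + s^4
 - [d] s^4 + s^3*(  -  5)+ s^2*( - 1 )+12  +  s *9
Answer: a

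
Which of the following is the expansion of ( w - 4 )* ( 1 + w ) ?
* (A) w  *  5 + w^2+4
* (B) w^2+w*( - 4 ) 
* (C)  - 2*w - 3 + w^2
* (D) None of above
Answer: D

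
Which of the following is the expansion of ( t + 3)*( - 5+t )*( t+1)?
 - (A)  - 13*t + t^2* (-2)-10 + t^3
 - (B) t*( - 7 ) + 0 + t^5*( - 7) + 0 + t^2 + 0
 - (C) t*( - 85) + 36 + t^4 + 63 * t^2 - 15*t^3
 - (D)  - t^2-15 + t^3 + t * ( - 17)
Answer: D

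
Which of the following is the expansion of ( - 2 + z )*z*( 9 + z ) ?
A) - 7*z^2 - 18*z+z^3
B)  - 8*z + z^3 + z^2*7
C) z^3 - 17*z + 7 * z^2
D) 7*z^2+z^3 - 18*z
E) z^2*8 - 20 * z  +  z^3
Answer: D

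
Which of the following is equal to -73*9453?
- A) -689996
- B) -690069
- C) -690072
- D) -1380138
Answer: B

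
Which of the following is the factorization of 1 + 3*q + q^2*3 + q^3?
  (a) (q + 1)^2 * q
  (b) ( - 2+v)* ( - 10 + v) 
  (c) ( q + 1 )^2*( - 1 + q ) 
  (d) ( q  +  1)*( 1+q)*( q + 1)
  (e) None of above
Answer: d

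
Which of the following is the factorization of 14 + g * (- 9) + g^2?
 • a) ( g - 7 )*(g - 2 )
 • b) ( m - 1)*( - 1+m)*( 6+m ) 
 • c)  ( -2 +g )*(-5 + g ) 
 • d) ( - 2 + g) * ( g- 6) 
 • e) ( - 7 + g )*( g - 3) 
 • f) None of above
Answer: a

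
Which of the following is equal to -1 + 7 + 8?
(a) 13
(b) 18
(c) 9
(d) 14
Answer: d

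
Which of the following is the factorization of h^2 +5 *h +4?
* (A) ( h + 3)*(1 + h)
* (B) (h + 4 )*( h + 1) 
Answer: B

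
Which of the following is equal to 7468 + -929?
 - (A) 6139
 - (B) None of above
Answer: B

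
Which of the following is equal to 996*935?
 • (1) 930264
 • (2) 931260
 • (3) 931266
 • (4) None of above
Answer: 2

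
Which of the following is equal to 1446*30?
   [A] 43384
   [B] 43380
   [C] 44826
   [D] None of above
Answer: B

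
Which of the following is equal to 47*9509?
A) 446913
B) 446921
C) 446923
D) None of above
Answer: C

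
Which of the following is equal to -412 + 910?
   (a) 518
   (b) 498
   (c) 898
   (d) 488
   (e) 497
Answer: b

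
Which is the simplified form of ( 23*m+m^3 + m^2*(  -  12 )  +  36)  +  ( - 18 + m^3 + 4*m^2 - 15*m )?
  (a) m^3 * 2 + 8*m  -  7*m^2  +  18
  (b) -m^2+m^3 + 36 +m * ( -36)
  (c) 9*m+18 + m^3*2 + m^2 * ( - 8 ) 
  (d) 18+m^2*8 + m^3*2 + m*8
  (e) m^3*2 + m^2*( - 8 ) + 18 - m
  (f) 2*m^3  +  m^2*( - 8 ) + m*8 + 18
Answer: f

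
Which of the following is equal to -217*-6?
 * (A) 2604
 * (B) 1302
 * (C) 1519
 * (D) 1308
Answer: B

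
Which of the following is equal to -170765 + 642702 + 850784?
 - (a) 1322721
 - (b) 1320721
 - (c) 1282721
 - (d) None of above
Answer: a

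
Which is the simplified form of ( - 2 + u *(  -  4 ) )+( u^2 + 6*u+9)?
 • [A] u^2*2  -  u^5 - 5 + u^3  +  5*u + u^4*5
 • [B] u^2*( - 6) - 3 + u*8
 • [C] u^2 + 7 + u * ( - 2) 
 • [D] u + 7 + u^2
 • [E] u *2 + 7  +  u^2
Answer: E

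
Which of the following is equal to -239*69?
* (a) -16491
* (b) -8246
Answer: a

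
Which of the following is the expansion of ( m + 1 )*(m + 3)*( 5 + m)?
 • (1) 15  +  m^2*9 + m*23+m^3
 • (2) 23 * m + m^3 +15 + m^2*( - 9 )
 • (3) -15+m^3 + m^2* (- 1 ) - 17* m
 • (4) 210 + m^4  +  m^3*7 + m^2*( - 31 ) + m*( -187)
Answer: 1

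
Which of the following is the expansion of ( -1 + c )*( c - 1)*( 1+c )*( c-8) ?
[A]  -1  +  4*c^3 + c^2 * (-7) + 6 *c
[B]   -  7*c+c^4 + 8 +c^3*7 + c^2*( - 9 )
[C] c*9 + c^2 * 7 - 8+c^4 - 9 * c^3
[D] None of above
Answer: C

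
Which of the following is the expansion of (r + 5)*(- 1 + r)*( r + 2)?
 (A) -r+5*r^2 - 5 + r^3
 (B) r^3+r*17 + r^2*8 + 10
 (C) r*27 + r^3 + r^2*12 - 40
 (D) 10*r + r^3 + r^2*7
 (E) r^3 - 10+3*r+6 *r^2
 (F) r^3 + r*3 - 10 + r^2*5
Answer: E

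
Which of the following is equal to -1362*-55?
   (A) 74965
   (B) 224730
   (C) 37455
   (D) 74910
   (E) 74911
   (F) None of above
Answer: D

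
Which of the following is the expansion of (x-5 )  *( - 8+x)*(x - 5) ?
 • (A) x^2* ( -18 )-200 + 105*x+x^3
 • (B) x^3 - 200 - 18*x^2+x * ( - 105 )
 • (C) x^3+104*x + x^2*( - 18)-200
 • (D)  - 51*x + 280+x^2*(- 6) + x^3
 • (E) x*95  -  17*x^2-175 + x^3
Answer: A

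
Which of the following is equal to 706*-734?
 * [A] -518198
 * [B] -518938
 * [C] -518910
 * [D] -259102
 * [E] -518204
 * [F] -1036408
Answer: E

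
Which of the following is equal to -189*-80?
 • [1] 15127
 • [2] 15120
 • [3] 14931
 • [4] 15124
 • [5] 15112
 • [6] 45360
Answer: 2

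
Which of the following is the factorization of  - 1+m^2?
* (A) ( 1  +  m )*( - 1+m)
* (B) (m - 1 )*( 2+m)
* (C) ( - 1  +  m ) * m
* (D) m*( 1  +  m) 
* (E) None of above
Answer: A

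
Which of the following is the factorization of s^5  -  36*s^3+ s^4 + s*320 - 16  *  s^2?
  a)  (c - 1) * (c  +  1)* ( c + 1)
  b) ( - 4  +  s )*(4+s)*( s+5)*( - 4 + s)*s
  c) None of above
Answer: b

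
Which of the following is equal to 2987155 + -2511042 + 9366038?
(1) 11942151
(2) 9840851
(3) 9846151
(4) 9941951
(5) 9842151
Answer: 5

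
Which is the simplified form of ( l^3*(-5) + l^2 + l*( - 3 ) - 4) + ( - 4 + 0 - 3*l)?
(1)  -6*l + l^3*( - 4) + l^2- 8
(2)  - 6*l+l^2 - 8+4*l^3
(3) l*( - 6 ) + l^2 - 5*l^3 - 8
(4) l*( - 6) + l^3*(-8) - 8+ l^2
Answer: 3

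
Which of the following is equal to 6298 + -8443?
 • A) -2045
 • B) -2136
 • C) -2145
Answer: C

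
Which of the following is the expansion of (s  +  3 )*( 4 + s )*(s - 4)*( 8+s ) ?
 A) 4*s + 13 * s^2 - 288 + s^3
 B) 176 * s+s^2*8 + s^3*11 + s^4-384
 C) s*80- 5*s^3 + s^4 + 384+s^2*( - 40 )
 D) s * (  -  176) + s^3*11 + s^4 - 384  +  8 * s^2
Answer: D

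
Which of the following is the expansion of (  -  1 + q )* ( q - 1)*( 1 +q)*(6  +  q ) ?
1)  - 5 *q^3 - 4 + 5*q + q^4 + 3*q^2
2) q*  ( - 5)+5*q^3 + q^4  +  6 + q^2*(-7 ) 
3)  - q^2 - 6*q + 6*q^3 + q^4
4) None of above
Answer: 2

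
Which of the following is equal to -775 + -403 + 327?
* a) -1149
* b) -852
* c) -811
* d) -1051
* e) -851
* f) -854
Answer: e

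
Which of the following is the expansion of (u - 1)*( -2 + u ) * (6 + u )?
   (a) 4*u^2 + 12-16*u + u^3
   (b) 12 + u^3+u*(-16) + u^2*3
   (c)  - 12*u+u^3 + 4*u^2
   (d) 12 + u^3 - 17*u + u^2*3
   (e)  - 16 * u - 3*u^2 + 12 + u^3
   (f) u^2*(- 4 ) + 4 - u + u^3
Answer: b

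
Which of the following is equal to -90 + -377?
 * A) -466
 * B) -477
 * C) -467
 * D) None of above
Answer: C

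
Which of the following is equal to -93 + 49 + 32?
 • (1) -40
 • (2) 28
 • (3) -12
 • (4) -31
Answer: 3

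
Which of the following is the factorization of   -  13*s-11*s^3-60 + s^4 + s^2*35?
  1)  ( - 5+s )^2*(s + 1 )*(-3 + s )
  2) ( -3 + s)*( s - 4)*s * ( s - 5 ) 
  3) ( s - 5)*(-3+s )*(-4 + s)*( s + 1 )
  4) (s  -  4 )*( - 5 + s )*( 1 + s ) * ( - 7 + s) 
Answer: 3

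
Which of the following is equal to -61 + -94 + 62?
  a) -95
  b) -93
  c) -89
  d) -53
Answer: b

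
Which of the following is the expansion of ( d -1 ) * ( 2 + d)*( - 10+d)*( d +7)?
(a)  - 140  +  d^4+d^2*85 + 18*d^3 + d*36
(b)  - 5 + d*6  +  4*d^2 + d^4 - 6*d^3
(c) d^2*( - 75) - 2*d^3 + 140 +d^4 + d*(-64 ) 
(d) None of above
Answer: c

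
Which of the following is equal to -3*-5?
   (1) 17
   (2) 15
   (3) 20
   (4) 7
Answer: 2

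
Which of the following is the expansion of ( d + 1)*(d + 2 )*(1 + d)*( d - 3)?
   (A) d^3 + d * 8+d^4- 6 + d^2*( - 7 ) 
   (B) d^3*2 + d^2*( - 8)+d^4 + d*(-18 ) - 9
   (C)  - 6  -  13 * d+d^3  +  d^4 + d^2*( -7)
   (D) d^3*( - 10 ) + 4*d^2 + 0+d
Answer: C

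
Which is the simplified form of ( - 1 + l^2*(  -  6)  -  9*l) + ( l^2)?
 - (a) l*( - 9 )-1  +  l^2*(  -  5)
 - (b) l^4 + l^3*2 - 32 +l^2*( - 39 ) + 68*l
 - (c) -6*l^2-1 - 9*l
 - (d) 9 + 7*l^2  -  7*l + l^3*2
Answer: a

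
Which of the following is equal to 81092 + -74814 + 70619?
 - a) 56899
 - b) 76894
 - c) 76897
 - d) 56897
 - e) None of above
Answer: c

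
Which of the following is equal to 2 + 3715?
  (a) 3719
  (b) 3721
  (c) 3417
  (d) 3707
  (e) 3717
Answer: e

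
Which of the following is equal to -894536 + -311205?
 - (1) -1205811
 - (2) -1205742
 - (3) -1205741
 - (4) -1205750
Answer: 3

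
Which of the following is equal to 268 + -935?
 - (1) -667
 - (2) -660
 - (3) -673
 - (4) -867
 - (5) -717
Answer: 1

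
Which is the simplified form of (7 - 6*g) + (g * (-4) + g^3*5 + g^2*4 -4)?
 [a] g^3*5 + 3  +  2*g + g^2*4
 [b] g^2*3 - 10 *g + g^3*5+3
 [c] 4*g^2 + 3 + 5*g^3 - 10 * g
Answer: c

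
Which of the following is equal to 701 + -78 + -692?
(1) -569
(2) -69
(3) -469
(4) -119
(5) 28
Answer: 2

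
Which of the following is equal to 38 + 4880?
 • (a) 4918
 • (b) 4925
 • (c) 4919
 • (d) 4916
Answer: a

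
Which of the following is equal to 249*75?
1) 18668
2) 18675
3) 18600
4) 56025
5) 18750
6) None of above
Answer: 2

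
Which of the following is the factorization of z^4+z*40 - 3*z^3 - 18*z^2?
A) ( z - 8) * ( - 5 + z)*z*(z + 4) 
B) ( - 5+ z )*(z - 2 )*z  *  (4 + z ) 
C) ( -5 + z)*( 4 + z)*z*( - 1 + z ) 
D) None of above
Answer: B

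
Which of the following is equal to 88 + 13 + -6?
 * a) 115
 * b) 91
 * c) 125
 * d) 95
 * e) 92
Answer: d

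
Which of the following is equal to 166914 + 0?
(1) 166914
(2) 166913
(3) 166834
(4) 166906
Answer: 1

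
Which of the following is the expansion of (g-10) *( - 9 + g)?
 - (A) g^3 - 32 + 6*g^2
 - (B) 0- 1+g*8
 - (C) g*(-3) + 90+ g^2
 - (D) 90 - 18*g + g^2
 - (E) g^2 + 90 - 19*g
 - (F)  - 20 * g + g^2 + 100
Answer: E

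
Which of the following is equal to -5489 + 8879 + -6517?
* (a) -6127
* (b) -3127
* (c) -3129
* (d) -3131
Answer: b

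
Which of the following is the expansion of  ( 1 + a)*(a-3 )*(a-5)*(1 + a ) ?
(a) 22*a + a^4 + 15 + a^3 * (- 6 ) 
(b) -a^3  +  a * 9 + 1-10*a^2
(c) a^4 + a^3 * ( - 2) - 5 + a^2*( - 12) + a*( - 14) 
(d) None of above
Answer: a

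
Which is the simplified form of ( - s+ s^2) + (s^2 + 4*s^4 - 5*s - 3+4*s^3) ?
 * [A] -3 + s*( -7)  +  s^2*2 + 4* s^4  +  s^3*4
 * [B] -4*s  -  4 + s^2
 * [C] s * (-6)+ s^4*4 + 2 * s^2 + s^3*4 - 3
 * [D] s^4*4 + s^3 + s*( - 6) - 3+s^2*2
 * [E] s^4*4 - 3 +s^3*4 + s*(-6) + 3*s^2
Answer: C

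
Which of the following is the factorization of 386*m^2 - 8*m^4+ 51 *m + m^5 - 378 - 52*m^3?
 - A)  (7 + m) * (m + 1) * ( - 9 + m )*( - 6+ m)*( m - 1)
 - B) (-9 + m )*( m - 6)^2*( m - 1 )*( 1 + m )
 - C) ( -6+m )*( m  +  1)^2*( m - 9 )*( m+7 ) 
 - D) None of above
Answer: A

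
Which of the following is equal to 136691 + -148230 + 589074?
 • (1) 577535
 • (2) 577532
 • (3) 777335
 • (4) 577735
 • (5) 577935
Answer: 1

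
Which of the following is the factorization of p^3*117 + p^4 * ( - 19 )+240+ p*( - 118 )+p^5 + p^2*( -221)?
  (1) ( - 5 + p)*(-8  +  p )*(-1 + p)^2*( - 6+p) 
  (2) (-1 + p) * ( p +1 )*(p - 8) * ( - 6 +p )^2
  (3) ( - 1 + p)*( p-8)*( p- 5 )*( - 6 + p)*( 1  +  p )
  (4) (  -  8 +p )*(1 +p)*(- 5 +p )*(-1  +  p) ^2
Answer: 3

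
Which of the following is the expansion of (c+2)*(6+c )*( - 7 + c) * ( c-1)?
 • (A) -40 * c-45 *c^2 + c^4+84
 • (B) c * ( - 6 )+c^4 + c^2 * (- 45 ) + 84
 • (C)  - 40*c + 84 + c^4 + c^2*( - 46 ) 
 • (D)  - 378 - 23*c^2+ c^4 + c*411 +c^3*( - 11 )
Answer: A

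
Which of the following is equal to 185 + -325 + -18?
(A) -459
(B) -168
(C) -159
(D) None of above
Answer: D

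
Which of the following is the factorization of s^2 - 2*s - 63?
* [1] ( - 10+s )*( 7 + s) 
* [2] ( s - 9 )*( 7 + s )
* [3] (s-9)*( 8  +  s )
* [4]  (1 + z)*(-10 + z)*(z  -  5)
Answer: 2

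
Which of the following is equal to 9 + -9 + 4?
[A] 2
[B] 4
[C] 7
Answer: B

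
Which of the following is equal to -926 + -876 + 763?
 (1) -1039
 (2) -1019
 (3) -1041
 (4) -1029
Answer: 1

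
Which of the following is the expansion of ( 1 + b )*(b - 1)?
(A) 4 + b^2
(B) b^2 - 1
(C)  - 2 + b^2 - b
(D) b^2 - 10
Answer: B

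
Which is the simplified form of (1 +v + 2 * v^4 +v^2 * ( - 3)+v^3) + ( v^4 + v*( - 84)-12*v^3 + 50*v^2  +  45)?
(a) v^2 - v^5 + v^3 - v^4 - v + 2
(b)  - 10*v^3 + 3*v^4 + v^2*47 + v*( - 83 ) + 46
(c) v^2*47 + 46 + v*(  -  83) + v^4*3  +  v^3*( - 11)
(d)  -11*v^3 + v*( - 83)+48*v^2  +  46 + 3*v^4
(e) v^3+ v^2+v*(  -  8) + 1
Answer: c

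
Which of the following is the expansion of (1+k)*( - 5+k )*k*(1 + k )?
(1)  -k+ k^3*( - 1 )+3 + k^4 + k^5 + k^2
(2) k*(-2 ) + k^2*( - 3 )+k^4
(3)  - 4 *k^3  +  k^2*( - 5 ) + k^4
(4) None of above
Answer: 4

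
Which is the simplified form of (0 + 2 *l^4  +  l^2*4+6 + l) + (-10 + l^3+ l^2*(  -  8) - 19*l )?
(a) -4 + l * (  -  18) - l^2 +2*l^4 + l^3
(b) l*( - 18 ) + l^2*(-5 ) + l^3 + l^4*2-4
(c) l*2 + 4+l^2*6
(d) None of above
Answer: d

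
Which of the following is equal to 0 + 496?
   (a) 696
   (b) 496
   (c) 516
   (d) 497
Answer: b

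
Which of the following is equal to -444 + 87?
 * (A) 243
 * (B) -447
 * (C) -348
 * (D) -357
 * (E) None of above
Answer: D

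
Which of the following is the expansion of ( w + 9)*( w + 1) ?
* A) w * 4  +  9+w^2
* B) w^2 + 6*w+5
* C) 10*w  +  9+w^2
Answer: C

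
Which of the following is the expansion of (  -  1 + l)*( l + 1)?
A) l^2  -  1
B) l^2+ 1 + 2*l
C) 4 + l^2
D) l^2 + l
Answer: A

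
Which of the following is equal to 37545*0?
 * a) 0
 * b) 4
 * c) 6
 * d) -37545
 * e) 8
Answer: a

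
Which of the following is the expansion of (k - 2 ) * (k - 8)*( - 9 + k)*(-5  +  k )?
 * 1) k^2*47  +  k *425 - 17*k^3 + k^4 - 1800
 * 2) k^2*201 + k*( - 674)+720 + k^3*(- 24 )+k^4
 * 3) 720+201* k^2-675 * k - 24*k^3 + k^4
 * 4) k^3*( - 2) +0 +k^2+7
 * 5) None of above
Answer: 2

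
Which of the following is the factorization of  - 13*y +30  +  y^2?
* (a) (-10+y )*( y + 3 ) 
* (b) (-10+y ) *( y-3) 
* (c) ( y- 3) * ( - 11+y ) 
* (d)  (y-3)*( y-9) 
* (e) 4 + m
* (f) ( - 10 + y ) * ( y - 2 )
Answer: b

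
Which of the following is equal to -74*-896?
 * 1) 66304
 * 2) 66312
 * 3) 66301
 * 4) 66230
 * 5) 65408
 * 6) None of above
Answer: 1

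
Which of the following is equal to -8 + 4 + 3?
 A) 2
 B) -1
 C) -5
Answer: B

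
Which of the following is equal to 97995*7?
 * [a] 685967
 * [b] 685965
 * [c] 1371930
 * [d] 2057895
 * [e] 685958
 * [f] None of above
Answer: b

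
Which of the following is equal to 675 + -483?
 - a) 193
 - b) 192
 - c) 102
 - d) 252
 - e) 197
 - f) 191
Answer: b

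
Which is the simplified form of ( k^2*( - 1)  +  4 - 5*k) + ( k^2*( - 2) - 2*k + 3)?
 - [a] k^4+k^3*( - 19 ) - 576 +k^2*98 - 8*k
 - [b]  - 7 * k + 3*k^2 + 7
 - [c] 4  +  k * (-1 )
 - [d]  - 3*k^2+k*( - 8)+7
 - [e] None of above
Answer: e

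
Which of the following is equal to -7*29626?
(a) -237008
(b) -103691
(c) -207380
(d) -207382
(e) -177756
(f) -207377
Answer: d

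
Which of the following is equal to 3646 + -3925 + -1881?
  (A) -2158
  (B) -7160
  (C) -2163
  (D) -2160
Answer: D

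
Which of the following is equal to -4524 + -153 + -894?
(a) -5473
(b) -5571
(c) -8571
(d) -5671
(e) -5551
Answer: b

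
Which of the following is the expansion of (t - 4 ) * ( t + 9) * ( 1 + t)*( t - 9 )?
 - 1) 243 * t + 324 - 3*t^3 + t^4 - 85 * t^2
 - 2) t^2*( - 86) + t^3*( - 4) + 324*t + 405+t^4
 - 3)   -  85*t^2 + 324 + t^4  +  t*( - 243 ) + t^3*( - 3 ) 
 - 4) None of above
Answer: 1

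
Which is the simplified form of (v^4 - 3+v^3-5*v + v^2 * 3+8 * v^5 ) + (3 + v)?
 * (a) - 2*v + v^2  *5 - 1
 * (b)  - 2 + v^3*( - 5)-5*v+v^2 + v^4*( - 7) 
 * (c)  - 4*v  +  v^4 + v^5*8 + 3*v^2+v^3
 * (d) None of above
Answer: c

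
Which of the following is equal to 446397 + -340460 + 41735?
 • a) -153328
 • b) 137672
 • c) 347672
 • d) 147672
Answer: d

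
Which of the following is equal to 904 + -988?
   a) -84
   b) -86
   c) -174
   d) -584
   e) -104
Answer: a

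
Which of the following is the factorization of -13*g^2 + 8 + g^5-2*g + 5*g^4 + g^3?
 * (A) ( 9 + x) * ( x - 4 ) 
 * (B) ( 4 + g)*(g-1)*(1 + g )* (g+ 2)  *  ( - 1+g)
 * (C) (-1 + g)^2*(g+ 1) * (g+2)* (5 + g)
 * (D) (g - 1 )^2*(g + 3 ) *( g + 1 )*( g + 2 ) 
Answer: B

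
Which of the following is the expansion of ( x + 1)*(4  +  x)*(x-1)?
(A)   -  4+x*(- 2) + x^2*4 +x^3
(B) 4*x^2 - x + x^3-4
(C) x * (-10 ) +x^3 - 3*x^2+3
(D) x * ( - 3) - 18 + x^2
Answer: B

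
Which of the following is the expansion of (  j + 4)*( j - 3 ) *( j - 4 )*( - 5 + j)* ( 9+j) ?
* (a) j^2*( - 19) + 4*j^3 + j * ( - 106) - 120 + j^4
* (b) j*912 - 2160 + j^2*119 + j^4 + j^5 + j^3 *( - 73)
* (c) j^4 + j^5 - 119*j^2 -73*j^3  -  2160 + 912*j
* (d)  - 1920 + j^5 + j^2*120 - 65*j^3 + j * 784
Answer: b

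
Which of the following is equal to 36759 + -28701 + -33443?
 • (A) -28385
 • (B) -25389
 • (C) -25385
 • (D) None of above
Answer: C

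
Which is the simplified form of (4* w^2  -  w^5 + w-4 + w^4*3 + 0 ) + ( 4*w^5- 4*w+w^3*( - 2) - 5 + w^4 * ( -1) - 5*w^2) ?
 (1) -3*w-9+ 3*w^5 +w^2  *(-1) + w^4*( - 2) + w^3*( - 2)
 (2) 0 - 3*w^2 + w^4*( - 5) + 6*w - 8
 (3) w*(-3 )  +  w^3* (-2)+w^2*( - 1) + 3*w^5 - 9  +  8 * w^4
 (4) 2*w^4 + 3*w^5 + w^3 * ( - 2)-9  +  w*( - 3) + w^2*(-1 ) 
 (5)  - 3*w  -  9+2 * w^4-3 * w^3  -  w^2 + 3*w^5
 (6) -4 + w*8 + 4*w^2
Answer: 4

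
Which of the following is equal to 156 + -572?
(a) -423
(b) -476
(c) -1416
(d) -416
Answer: d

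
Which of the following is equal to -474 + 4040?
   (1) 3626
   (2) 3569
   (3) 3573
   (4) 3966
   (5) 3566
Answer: 5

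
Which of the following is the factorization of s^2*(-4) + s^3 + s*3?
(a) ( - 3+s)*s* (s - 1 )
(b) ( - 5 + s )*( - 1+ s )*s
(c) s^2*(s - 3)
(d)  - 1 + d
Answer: a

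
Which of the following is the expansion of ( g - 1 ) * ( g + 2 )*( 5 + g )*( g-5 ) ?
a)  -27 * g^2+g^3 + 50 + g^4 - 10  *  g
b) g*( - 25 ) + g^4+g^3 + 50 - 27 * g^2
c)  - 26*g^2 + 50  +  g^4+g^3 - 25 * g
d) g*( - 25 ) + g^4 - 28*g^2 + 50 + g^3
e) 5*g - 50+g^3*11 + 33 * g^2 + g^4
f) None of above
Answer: b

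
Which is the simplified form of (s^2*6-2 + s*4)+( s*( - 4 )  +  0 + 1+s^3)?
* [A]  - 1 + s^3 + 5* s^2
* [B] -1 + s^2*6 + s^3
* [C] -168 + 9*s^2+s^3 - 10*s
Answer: B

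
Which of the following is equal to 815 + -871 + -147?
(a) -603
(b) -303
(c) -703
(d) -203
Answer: d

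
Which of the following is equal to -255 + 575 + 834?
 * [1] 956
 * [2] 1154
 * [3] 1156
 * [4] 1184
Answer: 2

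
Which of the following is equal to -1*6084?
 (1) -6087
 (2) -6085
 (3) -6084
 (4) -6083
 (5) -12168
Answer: 3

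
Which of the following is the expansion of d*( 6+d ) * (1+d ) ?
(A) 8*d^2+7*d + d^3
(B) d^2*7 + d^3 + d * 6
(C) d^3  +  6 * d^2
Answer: B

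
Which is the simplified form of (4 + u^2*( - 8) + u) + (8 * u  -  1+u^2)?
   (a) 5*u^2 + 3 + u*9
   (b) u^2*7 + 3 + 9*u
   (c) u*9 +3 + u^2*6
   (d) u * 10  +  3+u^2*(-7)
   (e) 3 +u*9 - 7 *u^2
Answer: e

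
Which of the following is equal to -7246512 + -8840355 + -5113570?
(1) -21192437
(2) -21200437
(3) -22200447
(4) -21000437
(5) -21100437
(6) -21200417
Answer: 2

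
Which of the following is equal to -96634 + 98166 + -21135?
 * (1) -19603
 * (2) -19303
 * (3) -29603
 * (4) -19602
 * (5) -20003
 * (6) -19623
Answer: 1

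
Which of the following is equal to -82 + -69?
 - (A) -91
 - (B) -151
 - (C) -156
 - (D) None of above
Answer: B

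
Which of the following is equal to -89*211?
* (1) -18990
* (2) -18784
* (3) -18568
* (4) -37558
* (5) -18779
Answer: 5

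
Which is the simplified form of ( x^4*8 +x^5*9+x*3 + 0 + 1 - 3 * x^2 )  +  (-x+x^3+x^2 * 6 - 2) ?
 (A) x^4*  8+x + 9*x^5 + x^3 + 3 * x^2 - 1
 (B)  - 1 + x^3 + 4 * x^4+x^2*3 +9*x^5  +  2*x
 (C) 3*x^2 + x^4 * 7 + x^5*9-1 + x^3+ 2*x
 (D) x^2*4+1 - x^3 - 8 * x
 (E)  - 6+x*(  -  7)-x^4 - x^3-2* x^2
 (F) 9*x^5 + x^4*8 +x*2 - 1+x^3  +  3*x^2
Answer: F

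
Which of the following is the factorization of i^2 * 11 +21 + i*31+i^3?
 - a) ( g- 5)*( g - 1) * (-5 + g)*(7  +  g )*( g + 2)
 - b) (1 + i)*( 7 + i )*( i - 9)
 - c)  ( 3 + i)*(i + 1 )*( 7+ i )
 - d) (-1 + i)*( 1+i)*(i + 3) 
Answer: c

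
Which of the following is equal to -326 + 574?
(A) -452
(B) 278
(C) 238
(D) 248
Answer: D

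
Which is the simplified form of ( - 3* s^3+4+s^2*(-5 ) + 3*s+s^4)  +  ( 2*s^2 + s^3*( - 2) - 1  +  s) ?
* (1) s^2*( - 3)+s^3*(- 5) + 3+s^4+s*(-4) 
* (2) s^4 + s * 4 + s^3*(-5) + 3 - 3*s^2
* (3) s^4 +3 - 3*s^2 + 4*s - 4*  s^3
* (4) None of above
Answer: 2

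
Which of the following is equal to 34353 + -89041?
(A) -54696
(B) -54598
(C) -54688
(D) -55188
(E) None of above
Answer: C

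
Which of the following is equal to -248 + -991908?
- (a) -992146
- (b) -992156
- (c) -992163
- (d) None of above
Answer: b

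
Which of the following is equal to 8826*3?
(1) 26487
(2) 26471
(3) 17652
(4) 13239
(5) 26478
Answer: 5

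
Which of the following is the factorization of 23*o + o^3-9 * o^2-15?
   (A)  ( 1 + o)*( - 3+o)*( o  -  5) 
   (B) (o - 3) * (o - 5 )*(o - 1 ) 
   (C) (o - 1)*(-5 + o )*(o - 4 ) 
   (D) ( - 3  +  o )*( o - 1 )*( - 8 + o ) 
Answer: B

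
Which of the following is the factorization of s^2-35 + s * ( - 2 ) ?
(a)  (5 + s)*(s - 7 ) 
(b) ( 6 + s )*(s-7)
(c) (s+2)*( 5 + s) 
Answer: a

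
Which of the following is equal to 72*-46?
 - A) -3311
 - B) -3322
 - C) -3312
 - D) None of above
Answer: C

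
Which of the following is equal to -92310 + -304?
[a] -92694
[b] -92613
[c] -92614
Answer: c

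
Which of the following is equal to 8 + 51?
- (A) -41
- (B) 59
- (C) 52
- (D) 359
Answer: B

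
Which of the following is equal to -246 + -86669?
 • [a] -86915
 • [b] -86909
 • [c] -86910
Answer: a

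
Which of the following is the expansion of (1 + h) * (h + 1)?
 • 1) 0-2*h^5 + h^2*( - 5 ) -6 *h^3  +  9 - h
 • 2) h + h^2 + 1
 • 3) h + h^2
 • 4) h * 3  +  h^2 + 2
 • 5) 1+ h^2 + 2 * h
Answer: 5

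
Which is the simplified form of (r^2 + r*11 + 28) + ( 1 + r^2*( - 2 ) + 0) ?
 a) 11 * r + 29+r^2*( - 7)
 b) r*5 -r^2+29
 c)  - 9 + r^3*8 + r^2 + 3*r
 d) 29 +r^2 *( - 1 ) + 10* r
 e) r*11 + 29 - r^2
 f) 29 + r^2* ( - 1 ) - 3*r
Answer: e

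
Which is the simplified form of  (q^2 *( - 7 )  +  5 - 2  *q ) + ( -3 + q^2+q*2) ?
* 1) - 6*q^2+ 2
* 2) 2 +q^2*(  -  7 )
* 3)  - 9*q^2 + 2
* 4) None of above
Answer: 1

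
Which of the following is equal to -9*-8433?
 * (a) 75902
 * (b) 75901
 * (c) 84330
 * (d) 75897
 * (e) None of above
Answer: d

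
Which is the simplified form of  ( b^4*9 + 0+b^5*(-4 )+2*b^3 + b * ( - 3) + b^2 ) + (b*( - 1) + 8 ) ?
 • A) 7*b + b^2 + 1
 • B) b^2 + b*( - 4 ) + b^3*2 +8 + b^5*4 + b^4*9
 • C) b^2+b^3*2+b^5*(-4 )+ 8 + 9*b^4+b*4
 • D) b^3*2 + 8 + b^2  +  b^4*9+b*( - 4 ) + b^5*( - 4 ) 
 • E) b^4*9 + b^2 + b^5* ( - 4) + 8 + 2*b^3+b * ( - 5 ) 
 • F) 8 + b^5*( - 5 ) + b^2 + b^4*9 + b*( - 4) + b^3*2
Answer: D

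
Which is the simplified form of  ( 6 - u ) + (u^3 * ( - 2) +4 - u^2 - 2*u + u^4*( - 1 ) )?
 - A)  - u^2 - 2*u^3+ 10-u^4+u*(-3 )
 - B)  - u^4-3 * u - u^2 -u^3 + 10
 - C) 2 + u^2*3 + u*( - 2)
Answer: A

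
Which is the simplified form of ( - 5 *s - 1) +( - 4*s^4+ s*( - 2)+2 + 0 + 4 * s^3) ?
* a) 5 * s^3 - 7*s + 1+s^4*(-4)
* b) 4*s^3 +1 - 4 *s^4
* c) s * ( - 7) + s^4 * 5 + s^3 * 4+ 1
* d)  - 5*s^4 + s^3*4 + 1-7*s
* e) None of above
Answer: e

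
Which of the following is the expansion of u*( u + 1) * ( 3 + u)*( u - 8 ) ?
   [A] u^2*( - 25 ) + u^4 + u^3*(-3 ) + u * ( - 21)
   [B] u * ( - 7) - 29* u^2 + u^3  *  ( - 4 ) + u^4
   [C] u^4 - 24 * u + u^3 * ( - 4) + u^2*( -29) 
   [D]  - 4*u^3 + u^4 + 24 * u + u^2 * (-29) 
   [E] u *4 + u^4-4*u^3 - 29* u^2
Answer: C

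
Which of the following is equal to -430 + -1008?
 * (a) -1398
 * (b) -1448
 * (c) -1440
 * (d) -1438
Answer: d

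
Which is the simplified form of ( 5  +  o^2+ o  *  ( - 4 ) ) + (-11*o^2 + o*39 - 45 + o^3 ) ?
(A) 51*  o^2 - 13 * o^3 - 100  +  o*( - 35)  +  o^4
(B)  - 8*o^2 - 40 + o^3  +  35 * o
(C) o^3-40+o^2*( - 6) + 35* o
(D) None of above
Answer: D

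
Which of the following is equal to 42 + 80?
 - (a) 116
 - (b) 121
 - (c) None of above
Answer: c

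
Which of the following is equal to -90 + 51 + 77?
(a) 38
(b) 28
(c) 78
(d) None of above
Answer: a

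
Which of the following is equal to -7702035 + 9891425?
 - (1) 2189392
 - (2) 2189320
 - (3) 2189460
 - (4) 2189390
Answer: 4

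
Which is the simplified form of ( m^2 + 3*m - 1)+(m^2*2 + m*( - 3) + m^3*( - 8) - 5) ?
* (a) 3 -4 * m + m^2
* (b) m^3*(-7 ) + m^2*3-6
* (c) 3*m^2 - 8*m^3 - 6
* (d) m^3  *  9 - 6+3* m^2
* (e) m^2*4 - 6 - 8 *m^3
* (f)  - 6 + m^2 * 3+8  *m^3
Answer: c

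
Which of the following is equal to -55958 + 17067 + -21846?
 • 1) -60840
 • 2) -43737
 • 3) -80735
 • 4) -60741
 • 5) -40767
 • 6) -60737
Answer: 6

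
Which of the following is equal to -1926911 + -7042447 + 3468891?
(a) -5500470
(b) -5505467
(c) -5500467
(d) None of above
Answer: c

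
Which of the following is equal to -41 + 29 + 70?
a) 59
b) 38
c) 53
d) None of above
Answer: d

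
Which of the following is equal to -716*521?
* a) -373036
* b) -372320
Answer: a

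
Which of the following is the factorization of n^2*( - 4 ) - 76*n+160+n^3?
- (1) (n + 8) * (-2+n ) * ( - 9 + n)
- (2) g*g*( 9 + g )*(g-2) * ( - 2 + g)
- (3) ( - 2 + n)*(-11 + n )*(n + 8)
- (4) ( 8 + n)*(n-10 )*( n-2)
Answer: 4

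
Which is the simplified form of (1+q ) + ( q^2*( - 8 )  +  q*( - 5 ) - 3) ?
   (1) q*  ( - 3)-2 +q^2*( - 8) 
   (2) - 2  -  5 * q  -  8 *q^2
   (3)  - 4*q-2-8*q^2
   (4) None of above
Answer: 3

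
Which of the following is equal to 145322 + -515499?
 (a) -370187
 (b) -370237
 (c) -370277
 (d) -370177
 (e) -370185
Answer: d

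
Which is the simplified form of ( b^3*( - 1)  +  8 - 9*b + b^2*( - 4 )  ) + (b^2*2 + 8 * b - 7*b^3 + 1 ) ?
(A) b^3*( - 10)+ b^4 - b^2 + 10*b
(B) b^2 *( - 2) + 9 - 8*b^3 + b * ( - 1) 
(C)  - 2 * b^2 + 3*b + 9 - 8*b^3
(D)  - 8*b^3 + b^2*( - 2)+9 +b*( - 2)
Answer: B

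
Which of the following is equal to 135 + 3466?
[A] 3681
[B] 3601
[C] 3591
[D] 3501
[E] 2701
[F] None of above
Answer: B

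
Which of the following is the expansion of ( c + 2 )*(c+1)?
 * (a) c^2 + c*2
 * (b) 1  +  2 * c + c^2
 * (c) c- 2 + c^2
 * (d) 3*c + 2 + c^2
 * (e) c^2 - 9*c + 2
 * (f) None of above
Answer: d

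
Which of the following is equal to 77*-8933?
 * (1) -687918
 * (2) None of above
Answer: 2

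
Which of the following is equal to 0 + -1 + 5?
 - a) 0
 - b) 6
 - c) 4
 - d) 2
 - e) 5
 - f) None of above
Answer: c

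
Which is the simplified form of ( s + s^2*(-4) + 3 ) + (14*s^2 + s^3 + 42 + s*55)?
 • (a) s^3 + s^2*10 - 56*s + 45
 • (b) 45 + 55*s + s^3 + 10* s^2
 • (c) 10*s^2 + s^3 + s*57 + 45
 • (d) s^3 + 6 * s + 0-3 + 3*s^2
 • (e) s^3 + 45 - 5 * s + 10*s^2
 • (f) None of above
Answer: f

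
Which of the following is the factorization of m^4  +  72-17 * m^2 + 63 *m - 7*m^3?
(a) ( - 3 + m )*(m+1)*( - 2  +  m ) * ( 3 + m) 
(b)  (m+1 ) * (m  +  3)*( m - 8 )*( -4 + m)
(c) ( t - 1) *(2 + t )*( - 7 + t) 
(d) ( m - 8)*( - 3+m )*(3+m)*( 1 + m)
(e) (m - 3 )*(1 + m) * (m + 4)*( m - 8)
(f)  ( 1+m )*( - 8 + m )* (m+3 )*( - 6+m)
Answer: d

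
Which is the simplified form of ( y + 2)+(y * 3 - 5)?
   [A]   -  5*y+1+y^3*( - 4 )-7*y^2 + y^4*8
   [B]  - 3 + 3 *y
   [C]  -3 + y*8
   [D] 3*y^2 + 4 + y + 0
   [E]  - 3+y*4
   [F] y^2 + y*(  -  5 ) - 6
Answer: E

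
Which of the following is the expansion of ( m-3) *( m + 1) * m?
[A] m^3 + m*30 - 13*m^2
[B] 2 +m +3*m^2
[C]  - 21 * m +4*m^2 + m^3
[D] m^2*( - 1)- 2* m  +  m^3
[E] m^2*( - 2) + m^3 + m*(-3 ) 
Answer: E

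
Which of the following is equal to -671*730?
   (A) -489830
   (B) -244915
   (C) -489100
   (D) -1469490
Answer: A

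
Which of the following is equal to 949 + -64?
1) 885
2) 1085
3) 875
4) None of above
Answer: 1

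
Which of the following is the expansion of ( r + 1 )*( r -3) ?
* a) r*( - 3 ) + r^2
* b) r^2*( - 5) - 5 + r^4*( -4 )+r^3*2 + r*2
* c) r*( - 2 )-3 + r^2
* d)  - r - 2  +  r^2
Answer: c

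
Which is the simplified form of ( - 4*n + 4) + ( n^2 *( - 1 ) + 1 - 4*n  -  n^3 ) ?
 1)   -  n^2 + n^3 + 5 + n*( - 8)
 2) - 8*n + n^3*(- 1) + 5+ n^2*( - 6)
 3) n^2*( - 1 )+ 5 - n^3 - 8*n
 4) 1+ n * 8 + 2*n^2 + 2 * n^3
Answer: 3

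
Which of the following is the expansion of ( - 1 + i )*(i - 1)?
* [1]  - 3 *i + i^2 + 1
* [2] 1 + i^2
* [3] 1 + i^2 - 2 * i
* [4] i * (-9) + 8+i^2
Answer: 3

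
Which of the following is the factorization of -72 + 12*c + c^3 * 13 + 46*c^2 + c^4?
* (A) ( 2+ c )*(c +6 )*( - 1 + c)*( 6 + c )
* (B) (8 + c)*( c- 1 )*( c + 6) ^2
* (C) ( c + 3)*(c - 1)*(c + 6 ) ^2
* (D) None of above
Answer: A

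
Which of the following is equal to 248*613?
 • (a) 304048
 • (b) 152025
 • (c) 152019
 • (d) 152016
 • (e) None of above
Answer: e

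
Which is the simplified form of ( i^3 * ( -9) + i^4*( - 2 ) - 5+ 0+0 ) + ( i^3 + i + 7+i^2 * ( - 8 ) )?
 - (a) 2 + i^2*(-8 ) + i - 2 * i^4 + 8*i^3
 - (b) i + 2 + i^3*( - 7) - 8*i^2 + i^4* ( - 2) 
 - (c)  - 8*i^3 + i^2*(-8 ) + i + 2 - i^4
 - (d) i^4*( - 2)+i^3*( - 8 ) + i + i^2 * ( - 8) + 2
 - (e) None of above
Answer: d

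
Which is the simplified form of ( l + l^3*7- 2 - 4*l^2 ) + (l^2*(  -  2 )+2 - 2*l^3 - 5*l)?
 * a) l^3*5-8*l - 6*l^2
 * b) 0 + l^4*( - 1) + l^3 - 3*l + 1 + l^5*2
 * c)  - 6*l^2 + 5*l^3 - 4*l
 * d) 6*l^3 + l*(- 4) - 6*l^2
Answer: c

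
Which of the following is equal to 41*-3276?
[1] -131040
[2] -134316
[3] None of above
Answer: 2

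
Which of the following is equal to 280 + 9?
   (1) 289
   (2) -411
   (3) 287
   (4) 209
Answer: 1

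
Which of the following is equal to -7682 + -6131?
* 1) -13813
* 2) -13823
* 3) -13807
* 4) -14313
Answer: 1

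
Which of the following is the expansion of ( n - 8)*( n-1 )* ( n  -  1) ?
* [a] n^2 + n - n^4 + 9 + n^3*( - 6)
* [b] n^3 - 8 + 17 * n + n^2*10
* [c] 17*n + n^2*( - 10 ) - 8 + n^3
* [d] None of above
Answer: c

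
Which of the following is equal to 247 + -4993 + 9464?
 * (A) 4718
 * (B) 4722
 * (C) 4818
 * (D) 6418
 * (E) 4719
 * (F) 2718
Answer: A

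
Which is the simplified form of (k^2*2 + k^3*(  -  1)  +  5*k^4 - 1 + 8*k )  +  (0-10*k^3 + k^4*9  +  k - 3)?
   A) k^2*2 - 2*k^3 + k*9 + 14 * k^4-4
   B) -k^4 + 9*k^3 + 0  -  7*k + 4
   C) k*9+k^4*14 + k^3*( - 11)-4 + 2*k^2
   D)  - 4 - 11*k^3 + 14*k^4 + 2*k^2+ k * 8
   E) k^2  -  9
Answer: C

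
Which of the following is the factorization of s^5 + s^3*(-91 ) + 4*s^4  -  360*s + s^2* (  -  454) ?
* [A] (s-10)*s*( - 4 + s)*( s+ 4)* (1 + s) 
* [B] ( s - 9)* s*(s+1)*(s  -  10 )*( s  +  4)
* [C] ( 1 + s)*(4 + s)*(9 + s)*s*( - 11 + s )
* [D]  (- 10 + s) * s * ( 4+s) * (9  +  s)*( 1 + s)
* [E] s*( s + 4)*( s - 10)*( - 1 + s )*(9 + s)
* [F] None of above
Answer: D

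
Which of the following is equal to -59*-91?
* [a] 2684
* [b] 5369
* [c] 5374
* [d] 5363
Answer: b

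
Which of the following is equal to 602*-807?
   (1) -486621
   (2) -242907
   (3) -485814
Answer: 3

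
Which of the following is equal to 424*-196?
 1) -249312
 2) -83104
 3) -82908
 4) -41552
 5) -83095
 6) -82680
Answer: 2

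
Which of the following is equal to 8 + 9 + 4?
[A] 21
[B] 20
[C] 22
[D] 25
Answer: A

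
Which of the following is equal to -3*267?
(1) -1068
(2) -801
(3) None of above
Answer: 2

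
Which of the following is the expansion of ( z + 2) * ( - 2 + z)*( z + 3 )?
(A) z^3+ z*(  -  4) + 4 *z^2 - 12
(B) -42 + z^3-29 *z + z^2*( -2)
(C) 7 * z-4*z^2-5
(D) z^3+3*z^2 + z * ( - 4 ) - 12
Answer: D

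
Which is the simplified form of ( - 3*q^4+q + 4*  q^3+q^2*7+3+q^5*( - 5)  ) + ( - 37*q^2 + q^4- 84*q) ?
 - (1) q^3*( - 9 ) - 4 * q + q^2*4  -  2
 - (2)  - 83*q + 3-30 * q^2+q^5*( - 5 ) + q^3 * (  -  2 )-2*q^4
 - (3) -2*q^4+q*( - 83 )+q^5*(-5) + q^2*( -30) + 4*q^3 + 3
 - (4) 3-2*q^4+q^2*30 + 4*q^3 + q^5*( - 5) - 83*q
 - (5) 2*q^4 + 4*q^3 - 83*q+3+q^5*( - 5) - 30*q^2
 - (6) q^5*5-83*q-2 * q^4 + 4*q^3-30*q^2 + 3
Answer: 3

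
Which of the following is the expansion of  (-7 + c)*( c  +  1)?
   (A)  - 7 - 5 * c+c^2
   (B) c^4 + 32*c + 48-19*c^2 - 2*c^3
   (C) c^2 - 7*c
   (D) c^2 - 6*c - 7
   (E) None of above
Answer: D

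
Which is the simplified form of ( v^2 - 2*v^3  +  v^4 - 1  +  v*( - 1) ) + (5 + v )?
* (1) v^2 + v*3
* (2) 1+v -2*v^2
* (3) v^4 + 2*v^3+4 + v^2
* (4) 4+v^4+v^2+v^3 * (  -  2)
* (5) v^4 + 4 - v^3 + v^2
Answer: 4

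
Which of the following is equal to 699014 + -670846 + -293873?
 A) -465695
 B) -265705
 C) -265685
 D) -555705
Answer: B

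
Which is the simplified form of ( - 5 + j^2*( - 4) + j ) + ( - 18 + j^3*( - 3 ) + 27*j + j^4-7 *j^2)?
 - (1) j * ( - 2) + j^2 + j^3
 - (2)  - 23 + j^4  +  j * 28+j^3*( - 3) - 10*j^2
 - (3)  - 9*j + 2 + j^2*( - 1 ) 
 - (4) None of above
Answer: 4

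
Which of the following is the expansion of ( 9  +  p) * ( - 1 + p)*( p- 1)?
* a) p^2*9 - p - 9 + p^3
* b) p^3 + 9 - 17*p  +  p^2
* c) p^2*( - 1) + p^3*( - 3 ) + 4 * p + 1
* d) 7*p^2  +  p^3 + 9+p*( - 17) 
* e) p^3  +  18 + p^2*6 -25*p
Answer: d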